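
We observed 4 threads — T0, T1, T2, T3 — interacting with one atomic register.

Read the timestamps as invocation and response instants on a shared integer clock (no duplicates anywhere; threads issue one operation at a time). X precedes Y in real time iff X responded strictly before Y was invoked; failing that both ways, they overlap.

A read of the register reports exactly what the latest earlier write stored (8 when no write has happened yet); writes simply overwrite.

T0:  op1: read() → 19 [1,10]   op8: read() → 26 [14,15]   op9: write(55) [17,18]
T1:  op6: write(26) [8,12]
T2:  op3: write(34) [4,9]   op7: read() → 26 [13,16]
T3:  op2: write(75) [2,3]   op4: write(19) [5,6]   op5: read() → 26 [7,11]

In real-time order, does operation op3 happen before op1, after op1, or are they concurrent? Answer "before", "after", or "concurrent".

op3 spans [4,9], op1 spans [1,10]
the intervals overlap in both directions

concurrent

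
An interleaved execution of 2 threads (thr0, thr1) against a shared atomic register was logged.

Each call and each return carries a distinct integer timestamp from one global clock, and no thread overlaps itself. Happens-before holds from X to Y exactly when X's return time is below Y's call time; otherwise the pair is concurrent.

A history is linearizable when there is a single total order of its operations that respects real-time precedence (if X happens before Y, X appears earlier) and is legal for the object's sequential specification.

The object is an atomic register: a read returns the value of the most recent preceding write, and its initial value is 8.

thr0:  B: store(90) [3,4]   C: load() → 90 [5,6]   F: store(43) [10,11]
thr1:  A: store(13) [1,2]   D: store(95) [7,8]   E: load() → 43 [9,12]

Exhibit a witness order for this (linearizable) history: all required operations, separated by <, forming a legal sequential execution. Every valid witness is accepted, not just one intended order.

A < B < C < D < F < E

after step 1 (A store(13)): value 13
after step 2 (B store(90)): value 90
after step 3 (C load() → 90): value 90
after step 4 (D store(95)): value 95
after step 5 (F store(43)): value 43
after step 6 (E load() → 43): value 43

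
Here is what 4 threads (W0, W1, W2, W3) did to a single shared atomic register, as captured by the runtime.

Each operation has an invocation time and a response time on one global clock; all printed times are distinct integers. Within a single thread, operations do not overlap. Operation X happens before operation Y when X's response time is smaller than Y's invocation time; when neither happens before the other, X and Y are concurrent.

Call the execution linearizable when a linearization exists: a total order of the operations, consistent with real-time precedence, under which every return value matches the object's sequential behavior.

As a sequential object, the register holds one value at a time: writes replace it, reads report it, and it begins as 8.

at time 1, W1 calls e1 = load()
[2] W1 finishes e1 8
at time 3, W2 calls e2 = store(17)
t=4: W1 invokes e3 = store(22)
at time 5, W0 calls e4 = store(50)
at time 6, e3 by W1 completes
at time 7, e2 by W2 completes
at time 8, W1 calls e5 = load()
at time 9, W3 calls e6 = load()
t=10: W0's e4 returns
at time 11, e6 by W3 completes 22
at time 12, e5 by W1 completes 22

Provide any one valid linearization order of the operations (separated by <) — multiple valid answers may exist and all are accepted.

step 1: e1 load() → 8 — value 8
step 2: e2 store(17) — value 17
step 3: e3 store(22) — value 22
step 4: e5 load() → 22 — value 22
step 5: e6 load() → 22 — value 22
step 6: e4 store(50) — value 50

e1 < e2 < e3 < e5 < e6 < e4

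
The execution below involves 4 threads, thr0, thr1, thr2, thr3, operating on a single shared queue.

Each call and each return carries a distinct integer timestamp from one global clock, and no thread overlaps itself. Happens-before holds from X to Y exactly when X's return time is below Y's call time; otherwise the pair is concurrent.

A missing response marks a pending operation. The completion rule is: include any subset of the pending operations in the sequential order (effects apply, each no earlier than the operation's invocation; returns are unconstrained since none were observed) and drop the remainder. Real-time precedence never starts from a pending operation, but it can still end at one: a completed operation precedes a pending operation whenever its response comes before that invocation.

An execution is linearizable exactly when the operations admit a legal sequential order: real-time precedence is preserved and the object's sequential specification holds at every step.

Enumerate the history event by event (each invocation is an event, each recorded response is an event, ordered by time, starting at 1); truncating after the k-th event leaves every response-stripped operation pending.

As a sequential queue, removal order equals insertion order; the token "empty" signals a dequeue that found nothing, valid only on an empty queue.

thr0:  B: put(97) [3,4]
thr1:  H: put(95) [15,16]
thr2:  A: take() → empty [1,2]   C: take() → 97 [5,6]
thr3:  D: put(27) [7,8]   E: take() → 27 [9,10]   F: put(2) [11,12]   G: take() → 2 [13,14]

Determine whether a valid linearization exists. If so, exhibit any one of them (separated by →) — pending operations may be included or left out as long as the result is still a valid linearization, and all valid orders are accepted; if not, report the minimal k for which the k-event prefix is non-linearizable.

step 1: A take() → empty — queue <>
step 2: B put(97) — queue <97>
step 3: C take() → 97 — queue <>
step 4: D put(27) — queue <27>
step 5: E take() → 27 — queue <>
step 6: F put(2) — queue <2>
step 7: G take() → 2 — queue <>
step 8: H put(95) — queue <95>

linearizable — witness: A → B → C → D → E → F → G → H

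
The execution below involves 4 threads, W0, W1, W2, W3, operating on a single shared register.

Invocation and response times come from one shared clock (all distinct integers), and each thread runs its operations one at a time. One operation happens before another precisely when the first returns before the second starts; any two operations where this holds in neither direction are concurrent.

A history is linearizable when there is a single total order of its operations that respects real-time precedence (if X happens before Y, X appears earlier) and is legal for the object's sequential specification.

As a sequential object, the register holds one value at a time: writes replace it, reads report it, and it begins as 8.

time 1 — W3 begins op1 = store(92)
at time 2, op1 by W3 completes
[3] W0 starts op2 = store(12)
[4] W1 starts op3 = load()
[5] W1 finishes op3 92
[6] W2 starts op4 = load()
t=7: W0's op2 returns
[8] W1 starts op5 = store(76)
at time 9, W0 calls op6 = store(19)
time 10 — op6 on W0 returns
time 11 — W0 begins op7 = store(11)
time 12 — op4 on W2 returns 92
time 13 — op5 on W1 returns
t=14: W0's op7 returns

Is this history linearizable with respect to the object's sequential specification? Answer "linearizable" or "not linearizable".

linearizable

a witness: op1, op3, op4, op2, op5, op6, op7
step 1: op1 store(92) — value 92
step 2: op3 load() → 92 — value 92
step 3: op4 load() → 92 — value 92
step 4: op2 store(12) — value 12
step 5: op5 store(76) — value 76
step 6: op6 store(19) — value 19
step 7: op7 store(11) — value 11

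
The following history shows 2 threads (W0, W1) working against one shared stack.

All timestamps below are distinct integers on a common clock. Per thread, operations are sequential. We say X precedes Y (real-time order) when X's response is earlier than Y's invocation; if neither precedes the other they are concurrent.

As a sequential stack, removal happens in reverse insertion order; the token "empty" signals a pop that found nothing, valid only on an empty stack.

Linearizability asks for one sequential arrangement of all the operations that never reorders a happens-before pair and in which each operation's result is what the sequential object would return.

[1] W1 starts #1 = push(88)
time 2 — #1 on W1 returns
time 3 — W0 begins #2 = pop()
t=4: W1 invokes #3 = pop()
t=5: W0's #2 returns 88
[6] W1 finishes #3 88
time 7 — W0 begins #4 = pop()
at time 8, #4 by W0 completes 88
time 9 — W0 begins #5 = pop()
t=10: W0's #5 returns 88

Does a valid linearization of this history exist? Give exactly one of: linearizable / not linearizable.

through event 5 a valid linearization exists; event 6 (#3 responding at time 6) ends that
the 3 completed operations admit 2 real-time orders; each fails the stack replay
take #1, #2, #3: step 3 already fails, because #3 pop() → 88 cannot occur there
take #1, #3, #2: step 3 already fails, because #2 pop() → 88 cannot occur there

not linearizable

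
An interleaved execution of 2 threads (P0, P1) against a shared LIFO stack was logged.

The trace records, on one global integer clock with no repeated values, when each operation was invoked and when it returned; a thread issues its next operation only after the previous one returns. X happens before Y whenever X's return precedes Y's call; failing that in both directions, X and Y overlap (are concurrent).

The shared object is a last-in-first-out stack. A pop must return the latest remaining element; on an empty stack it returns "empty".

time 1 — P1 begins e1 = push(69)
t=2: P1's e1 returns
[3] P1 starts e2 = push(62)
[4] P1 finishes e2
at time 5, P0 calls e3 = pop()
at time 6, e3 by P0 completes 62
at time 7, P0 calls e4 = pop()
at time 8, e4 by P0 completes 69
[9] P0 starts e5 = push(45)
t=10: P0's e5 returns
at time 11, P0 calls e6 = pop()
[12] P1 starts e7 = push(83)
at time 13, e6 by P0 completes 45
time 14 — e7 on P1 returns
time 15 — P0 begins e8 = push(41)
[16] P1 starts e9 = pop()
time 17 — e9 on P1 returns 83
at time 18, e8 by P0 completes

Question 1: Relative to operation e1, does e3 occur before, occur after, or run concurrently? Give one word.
e3 spans [5,6], e1 spans [1,2]
resp(e1)=2 < inv(e3)=5

after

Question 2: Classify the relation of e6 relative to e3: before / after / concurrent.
e6 spans [11,13], e3 spans [5,6]
resp(e3)=6 < inv(e6)=11

after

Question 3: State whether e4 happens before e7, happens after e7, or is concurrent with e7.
e4 spans [7,8], e7 spans [12,14]
resp(e4)=8 < inv(e7)=12

before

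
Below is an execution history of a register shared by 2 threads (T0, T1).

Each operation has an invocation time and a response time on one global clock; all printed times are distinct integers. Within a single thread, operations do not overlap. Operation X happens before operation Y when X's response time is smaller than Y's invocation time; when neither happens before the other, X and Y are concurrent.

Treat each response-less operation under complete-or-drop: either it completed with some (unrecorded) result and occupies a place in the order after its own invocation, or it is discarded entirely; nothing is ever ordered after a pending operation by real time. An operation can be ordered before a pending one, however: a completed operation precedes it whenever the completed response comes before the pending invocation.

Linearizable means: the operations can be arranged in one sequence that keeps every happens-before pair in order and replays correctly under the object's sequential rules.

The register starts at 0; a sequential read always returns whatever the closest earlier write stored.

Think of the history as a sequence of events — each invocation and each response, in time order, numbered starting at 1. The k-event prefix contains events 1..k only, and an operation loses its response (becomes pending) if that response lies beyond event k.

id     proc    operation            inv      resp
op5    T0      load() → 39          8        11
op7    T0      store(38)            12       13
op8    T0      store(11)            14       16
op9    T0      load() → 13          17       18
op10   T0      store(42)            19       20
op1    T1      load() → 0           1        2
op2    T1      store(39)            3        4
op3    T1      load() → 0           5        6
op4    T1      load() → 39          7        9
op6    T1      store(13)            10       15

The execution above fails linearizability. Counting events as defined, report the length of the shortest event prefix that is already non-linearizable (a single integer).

6

events 1..5 are still linearizable — one witness is op1, op2:
1. op1 load() → 0, leaving value 0
2. op2 store(39), leaving value 39
with event 6 included (op3 responding at time 6), all real-time-consistent orders fail
for example op1, op2, op3 fails at step 3: op3 load() → 0 is not legal there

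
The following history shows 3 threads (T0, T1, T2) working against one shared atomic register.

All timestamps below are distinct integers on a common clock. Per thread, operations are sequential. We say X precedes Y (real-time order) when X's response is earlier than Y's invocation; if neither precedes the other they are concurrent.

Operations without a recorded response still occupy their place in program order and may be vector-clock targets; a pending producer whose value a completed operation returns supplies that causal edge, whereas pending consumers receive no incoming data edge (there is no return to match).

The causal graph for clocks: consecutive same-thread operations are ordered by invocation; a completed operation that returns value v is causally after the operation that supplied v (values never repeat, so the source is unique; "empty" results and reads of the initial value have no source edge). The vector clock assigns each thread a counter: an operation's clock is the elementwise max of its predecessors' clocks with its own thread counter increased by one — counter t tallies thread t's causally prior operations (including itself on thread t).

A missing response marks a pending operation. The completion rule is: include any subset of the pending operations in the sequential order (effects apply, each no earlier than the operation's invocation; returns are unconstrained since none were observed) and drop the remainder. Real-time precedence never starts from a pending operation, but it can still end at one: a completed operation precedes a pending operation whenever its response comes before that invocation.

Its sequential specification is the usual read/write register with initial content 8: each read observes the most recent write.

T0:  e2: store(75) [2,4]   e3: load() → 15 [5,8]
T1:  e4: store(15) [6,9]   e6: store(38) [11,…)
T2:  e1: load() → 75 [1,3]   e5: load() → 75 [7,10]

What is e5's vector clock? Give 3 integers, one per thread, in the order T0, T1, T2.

invoked at 6, e4 has no predecessors; its own T1 bump gives (0, 1, 0)
invoked at 2, e2 has no predecessors; its own T0 bump gives (1, 0, 0)
invoked at 11, e6 merges VC(e4)=(0, 1, 0) and bumps T1's slot → (0, 2, 0)
invoked at 1, e1 merges VC(e2)=(1, 0, 0) and bumps T2's slot → (1, 0, 1)
invoked at 7, e5 merges VC(e1)=(1, 0, 1), VC(e2)=(1, 0, 0) and bumps T2's slot → (1, 0, 2)
invoked at 5, e3 merges VC(e2)=(1, 0, 0), VC(e4)=(0, 1, 0) and bumps T0's slot → (2, 1, 0)
target: VC(e5) = (1, 0, 2)

(1, 0, 2)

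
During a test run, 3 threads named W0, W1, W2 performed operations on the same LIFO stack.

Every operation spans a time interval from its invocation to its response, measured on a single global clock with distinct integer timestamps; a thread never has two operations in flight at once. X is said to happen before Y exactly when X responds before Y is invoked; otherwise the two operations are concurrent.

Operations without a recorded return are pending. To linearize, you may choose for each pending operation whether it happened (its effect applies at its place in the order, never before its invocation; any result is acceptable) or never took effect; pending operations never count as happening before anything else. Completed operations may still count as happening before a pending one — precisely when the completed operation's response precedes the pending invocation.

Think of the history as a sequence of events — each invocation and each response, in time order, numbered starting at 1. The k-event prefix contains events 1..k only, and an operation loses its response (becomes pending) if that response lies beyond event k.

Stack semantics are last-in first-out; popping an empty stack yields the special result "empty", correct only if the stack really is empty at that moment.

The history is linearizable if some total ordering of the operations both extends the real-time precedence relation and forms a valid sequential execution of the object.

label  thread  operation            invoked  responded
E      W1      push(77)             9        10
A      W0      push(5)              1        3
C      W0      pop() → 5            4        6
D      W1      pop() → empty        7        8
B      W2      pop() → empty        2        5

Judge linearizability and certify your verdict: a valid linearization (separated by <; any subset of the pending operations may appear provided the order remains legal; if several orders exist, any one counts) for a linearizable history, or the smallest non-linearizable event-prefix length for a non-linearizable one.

linearizable — witness: A < C < B < D < E

step 1: A push(5) — stack <5>
step 2: C pop() → 5 — stack <>
step 3: B pop() → empty — stack <>
step 4: D pop() → empty — stack <>
step 5: E push(77) — stack <77>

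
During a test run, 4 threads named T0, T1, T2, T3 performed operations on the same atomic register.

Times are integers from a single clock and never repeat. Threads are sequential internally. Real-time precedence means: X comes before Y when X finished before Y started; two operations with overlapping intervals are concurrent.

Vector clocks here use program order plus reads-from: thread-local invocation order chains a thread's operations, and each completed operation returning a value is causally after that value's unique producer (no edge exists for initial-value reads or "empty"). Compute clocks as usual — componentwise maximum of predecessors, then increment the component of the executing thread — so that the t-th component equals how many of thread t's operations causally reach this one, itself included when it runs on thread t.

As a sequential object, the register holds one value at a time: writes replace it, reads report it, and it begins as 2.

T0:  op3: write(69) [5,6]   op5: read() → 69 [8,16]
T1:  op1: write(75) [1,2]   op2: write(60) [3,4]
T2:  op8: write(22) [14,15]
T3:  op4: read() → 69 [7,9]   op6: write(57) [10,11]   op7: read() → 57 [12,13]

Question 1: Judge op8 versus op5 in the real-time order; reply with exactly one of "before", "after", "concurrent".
Answer: concurrent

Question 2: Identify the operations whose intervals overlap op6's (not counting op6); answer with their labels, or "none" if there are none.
Answer: op5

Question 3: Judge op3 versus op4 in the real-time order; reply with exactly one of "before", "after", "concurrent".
Answer: before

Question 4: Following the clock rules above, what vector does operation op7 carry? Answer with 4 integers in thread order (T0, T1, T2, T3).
Answer: (1, 0, 0, 3)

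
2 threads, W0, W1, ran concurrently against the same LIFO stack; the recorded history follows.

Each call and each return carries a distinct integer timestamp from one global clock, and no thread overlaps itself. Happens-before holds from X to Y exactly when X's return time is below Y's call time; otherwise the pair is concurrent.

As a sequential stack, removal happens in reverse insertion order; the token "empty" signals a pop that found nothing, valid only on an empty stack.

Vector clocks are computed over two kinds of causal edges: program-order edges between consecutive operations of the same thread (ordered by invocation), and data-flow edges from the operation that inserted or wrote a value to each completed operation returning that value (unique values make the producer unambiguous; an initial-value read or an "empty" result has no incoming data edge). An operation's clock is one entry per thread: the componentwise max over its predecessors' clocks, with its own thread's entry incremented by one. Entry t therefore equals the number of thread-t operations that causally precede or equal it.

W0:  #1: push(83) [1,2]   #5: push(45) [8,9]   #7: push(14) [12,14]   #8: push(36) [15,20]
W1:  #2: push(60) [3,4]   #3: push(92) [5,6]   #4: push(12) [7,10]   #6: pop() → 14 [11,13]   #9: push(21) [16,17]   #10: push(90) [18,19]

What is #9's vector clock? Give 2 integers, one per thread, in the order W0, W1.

VC(#2, invoked at 3): no causal predecessors; +1 on W1 → (0, 1)
VC(#1, invoked at 1): no causal predecessors; +1 on W0 → (1, 0)
merge at #3 (invoked 5): VC(#2)=(0, 1), own-thread bump on W1 → (0, 2)
merge at #5 (invoked 8): VC(#1)=(1, 0), own-thread bump on W0 → (2, 0)
merge at #4 (invoked 7): VC(#3)=(0, 2), own-thread bump on W1 → (0, 3)
merge at #7 (invoked 12): VC(#5)=(2, 0), own-thread bump on W0 → (3, 0)
merge at #8 (invoked 15): VC(#7)=(3, 0), own-thread bump on W0 → (4, 0)
merge at #6 (invoked 11): VC(#4)=(0, 3), VC(#7)=(3, 0), own-thread bump on W1 → (3, 4)
merge at #9 (invoked 16): VC(#6)=(3, 4), own-thread bump on W1 → (3, 5)
merge at #10 (invoked 18): VC(#9)=(3, 5), own-thread bump on W1 → (3, 6)
target: VC(#9) = (3, 5)

(3, 5)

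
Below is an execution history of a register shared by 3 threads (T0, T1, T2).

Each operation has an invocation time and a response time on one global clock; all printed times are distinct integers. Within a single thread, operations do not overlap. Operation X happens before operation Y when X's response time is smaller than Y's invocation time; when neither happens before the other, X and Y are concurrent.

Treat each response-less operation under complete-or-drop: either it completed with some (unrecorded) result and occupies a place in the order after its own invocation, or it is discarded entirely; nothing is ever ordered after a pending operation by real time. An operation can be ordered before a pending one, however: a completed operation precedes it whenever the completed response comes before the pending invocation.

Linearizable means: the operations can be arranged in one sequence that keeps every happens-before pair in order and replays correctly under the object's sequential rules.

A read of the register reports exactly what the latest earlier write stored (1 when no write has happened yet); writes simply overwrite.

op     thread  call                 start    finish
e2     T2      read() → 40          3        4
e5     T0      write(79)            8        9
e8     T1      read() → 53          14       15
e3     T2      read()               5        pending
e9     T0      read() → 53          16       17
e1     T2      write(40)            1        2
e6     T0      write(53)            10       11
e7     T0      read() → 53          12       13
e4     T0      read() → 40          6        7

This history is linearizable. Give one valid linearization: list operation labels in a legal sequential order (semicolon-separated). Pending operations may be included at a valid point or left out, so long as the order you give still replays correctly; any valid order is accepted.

e1; e2; e3; e4; e5; e6; e7; e8; e9

after step 1 (e1 write(40)): value 40
after step 2 (e2 read() → 40): value 40
after step 3 (e3 read() (pending, included)): value 40
after step 4 (e4 read() → 40): value 40
after step 5 (e5 write(79)): value 79
after step 6 (e6 write(53)): value 53
after step 7 (e7 read() → 53): value 53
after step 8 (e8 read() → 53): value 53
after step 9 (e9 read() → 53): value 53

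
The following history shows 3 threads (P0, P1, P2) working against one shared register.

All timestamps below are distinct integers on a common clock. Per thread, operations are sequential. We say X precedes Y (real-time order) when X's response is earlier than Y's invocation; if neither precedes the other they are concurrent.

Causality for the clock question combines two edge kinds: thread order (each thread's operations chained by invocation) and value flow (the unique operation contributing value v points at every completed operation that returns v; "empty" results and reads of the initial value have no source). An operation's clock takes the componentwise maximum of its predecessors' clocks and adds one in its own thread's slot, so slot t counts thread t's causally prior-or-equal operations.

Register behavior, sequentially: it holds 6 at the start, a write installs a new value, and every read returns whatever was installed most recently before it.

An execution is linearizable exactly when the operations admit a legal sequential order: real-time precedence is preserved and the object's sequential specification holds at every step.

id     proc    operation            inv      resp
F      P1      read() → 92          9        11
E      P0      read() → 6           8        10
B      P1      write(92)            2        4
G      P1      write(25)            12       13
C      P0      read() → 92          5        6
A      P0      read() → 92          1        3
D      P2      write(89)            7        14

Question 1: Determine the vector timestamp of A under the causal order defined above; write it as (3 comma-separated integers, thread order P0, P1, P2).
(1, 1, 0)

root op D, invoked 7: fresh clock plus P2's own tick → (0, 0, 1)
root op B, invoked 2: fresh clock plus P1's own tick → (0, 1, 0)
merge at F (invoked 9): VC(B)=(0, 1, 0), own-thread bump on P1 → (0, 2, 0)
merge at A (invoked 1): VC(B)=(0, 1, 0), own-thread bump on P0 → (1, 1, 0)
merge at G (invoked 12): VC(F)=(0, 2, 0), own-thread bump on P1 → (0, 3, 0)
merge at C (invoked 5): VC(A)=(1, 1, 0), VC(B)=(0, 1, 0), own-thread bump on P0 → (2, 1, 0)
merge at E (invoked 8): VC(C)=(2, 1, 0), own-thread bump on P0 → (3, 1, 0)
target: VC(A) = (1, 1, 0)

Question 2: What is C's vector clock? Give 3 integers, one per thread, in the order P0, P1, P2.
(2, 1, 0)

invoked at 7, D has no predecessors; its own P2 bump gives (0, 0, 1)
invoked at 2, B has no predecessors; its own P1 bump gives (0, 1, 0)
F (invocation 9): componentwise max over VC(B)=(0, 1, 0), +1 at P1, giving (0, 2, 0)
A (invocation 1): componentwise max over VC(B)=(0, 1, 0), +1 at P0, giving (1, 1, 0)
G (invocation 12): componentwise max over VC(F)=(0, 2, 0), +1 at P1, giving (0, 3, 0)
C (invocation 5): componentwise max over VC(A)=(1, 1, 0), VC(B)=(0, 1, 0), +1 at P0, giving (2, 1, 0)
E (invocation 8): componentwise max over VC(C)=(2, 1, 0), +1 at P0, giving (3, 1, 0)
target: VC(C) = (2, 1, 0)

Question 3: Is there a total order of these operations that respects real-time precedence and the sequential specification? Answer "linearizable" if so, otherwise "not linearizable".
not linearizable

cut after 9 events: linearizable; cut after 10 events (E responds, time 10): not linearizable
every one of the 2 real-time-consistent orders over 4 completed register ops fails the sequential spec
include/drop combinations of the 2 pending operations (D, F) were all tried; none helps
take A, B, C, E (pending dropped): step 1 already fails, because A read() → 92 cannot occur there
take B, A, C, E (pending dropped): step 4 already fails, because E read() → 6 cannot occur there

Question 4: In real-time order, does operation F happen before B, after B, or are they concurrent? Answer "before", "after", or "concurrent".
after

F spans [9,11], B spans [2,4]
resp(B)=4 < inv(F)=9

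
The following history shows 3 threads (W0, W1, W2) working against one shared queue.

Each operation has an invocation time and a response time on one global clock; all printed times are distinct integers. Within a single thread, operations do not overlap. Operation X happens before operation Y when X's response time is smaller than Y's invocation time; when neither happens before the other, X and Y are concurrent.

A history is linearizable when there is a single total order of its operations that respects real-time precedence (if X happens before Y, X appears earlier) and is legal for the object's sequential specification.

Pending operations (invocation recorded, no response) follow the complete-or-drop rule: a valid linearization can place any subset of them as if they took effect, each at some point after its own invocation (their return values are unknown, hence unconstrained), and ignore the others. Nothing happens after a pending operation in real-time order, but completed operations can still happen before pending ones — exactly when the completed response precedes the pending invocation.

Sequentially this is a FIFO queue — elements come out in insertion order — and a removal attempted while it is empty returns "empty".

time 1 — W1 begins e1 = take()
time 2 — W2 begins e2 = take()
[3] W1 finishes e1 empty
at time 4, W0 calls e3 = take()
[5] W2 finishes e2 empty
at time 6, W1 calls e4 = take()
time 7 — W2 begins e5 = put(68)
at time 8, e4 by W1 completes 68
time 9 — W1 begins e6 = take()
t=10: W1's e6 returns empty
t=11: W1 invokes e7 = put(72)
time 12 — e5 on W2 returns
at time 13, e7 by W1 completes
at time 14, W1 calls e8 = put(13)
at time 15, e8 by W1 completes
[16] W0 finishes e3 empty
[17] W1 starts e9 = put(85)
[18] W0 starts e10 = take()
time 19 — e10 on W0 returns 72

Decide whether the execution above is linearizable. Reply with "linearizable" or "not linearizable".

linearizable

witness order: e1, e2, e3, e5, e4, e6, e7, e8, e9, e10
after step 1 (e1 take() → empty): queue <>
after step 2 (e2 take() → empty): queue <>
after step 3 (e3 take() → empty): queue <>
after step 4 (e5 put(68)): queue <68>
after step 5 (e4 take() → 68): queue <>
after step 6 (e6 take() → empty): queue <>
after step 7 (e7 put(72)): queue <72>
after step 8 (e8 put(13)): queue <72,13>
after step 9 (e9 put(85) (pending, included)): queue <72,13,85>
after step 10 (e10 take() → 72): queue <13,85>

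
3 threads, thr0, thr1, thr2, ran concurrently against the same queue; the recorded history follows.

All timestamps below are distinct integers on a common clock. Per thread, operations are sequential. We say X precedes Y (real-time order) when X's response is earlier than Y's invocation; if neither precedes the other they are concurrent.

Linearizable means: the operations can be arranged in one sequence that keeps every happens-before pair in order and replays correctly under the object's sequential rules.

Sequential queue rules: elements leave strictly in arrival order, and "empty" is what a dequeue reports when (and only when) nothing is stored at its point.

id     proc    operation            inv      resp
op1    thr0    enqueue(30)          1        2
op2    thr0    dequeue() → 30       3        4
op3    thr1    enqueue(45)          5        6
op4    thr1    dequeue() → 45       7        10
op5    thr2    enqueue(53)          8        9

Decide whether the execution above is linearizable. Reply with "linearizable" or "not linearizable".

one valid linearization: op1, op2, op3, op4, op5
step 1: op1 enqueue(30) — queue <30>
step 2: op2 dequeue() → 30 — queue <>
step 3: op3 enqueue(45) — queue <45>
step 4: op4 dequeue() → 45 — queue <>
step 5: op5 enqueue(53) — queue <53>

linearizable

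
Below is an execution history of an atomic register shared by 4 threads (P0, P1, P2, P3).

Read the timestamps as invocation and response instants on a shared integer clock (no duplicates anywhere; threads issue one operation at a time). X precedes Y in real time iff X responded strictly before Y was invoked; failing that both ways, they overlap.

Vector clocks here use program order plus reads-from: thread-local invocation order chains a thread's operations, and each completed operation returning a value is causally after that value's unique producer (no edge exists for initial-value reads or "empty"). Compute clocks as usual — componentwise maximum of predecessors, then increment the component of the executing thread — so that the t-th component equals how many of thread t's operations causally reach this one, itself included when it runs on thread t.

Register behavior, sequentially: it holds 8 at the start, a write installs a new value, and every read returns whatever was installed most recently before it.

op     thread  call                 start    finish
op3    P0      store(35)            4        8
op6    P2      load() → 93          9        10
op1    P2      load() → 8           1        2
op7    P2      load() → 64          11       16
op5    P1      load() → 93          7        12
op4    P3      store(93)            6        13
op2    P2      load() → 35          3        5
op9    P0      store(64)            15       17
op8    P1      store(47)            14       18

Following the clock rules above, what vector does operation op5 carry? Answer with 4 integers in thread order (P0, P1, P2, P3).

(0, 1, 0, 1)

op4 (invocation 6): nothing precedes it; P3's component alone gives (0, 0, 0, 1)
op1 (invocation 1): nothing precedes it; P2's component alone gives (0, 0, 1, 0)
op3 (invocation 4): nothing precedes it; P0's component alone gives (1, 0, 0, 0)
op5 (invocation 7): componentwise max over VC(op4)=(0, 0, 0, 1), +1 at P1, giving (0, 1, 0, 1)
op9 (invocation 15): componentwise max over VC(op3)=(1, 0, 0, 0), +1 at P0, giving (2, 0, 0, 0)
op8 (invocation 14): componentwise max over VC(op5)=(0, 1, 0, 1), +1 at P1, giving (0, 2, 0, 1)
op2 (invocation 3): componentwise max over VC(op1)=(0, 0, 1, 0), VC(op3)=(1, 0, 0, 0), +1 at P2, giving (1, 0, 2, 0)
op6 (invocation 9): componentwise max over VC(op2)=(1, 0, 2, 0), VC(op4)=(0, 0, 0, 1), +1 at P2, giving (1, 0, 3, 1)
op7 (invocation 11): componentwise max over VC(op6)=(1, 0, 3, 1), VC(op9)=(2, 0, 0, 0), +1 at P2, giving (2, 0, 4, 1)
target: VC(op5) = (0, 1, 0, 1)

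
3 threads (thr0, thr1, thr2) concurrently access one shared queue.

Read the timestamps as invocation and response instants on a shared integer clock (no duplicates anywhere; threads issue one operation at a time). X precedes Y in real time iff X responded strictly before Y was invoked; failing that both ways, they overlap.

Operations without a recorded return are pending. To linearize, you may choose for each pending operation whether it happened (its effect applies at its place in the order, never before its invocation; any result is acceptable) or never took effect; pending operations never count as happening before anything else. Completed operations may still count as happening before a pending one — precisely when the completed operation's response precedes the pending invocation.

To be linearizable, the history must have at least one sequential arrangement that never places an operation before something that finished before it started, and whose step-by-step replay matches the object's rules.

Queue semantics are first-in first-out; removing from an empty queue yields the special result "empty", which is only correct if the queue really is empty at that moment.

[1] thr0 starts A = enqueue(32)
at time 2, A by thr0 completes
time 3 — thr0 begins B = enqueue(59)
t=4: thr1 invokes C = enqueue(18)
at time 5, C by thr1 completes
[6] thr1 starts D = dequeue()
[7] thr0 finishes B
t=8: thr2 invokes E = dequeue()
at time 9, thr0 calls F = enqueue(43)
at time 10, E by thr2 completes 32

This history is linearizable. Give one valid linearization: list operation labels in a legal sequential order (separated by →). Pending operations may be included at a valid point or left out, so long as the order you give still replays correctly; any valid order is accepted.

A → B → C → E

after step 1 (A enqueue(32)): queue <32>
after step 2 (B enqueue(59)): queue <32,59>
after step 3 (C enqueue(18)): queue <32,59,18>
after step 4 (E dequeue() → 32): queue <59,18>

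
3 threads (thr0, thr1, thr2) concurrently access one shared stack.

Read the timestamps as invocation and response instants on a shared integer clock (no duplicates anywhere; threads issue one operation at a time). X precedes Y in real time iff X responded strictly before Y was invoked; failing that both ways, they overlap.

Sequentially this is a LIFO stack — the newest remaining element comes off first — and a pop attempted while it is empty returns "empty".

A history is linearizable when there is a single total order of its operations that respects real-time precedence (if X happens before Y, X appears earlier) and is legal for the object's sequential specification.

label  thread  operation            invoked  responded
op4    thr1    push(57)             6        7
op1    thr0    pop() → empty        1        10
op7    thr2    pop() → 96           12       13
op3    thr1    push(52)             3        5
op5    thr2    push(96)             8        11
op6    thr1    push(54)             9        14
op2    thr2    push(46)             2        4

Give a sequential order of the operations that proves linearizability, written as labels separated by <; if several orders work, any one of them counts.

1. op1 pop() → empty, leaving stack <>
2. op2 push(46), leaving stack <46>
3. op3 push(52), leaving stack <46,52>
4. op4 push(57), leaving stack <46,52,57>
5. op5 push(96), leaving stack <46,52,57,96>
6. op7 pop() → 96, leaving stack <46,52,57>
7. op6 push(54), leaving stack <46,52,57,54>

op1 < op2 < op3 < op4 < op5 < op7 < op6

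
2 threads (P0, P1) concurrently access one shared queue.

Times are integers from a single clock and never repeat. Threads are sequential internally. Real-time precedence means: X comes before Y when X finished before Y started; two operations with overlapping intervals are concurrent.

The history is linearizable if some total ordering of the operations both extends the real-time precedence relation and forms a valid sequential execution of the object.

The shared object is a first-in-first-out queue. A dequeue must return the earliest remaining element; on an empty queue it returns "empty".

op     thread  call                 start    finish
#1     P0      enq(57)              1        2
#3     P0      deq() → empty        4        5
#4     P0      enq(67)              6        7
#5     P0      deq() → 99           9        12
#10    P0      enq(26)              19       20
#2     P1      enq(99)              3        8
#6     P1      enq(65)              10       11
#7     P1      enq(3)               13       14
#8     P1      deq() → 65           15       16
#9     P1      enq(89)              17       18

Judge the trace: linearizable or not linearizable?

not linearizable

already the first 5 events (up to #3's response at time 5) admit no linearization; the first 4 still do
the completed operations (2 total) allow one real-time order; the queue replay rejects it
no completion choice of the 1 pending operation (#2) rescues it — every subset was tried
take #1, #3 (pending dropped): step 2 already fails, because #3 deq() → empty cannot occur there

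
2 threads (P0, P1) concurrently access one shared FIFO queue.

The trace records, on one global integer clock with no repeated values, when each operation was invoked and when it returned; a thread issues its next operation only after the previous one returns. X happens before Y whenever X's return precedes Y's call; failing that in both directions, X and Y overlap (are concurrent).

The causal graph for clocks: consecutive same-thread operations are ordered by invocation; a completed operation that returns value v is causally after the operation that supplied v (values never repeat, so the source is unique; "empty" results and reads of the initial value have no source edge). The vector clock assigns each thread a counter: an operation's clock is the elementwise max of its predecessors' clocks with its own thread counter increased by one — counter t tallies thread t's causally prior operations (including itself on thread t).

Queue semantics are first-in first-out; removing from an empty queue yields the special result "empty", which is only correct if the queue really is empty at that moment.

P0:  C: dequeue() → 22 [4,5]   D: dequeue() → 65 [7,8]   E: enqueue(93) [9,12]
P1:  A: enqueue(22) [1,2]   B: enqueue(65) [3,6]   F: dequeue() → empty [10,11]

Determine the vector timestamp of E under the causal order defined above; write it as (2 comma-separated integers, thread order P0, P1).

A (invocation 1): nothing precedes it; P1's component alone gives (0, 1)
merge at B (invoked 3): VC(A)=(0, 1), own-thread bump on P1 → (0, 2)
merge at C (invoked 4): VC(A)=(0, 1), own-thread bump on P0 → (1, 1)
merge at F (invoked 10): VC(B)=(0, 2), own-thread bump on P1 → (0, 3)
merge at D (invoked 7): VC(B)=(0, 2), VC(C)=(1, 1), own-thread bump on P0 → (2, 2)
merge at E (invoked 9): VC(D)=(2, 2), own-thread bump on P0 → (3, 2)
target: VC(E) = (3, 2)

(3, 2)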